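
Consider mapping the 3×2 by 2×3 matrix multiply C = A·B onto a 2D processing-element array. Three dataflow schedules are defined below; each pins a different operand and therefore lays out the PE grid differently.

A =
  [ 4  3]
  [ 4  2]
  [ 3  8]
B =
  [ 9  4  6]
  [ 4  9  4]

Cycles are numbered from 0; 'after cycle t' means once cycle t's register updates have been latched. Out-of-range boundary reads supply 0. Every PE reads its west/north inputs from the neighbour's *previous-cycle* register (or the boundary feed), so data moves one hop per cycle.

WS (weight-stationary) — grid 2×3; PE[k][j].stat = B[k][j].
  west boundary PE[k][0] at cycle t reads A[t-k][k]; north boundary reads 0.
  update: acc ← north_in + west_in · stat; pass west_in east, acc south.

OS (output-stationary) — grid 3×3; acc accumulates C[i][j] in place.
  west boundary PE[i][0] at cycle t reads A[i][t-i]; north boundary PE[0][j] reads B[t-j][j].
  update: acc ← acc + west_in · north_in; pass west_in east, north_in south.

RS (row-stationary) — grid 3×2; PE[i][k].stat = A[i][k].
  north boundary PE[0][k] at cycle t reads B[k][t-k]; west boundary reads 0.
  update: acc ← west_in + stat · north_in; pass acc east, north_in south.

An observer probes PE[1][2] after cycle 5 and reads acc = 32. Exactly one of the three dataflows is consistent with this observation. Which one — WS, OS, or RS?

WS (2×3 grid), PE[1][2]:
  after 0 — PE[1][2] acc=0, pass-E 0, pass-S 0
  after 1 — PE[1][2] acc=0, pass-E 0, pass-S 0
  after 2 — PE[1][2] acc=0, pass-E 0, pass-S 0
  after 3 — PE[1][2] acc=36, pass-E 3, pass-S 36
  after 4 — PE[1][2] acc=32, pass-E 2, pass-S 32
  after 5 — PE[1][2] acc=50, pass-E 8, pass-S 50
OS (3×3 grid), PE[1][2]:
  after 0 — PE[1][2] acc=0, pass-E 0, pass-S 0
  after 1 — PE[1][2] acc=0, pass-E 0, pass-S 0
  after 2 — PE[1][2] acc=0, pass-E 0, pass-S 0
  after 3 — PE[1][2] acc=24, pass-E 4, pass-S 6
  after 4 — PE[1][2] acc=32, pass-E 2, pass-S 4
  after 5 — PE[1][2] acc=32, pass-E 0, pass-S 0
RS (3×2): PE[1][2] does not exist.

dataflow = OS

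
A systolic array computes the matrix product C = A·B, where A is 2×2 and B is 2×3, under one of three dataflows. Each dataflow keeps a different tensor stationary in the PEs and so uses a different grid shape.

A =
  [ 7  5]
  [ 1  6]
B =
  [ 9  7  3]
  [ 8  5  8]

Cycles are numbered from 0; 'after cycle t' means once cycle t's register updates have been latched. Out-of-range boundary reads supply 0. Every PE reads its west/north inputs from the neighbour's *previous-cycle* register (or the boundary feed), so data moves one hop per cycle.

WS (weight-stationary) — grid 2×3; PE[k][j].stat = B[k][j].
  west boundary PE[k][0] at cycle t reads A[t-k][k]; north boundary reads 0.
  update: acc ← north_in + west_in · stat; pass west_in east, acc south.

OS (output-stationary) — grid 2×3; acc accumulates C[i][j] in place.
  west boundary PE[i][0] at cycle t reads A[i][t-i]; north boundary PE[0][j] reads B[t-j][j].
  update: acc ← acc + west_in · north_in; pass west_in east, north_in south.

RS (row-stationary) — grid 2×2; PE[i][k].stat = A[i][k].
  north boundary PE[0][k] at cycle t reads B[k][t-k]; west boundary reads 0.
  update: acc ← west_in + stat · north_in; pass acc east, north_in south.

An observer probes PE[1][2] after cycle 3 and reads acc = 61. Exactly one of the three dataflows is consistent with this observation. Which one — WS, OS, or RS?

dataflow = WS

WS [2×3] PE[1][2] across cycles:
  cycle 0: PE[1][2] → acc 0, east 0, south 0
  cycle 1: PE[1][2] → acc 0, east 0, south 0
  cycle 2: PE[1][2] → acc 0, east 0, south 0
  cycle 3: PE[1][2] → acc 61, east 5, south 61
OS [2×3] PE[1][2] across cycles:
  cycle 0: PE[1][2] → acc 0, east 0, south 0
  cycle 1: PE[1][2] → acc 0, east 0, south 0
  cycle 2: PE[1][2] → acc 0, east 0, south 0
  cycle 3: PE[1][2] → acc 3, east 1, south 3
RS (2×2): PE[1][2] does not exist.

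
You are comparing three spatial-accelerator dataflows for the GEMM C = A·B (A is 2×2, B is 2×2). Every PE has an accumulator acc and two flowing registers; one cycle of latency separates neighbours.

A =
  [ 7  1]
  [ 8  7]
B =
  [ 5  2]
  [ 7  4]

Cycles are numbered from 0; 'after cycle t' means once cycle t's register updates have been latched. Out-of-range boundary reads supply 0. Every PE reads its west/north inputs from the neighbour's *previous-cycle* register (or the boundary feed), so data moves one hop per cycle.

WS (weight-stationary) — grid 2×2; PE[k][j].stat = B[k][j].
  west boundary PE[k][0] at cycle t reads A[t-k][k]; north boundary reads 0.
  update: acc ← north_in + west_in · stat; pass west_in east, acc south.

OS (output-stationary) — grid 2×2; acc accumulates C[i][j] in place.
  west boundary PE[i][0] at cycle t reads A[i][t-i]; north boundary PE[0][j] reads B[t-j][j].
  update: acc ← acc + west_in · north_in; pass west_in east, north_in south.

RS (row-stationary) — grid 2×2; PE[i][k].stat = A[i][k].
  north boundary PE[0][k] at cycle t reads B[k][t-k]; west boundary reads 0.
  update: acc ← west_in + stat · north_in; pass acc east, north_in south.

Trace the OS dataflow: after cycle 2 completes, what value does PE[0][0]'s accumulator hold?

PE[0][0].acc = 42

OS 2×2: PE[0][0] cycle-by-cycle (with neighbour feeds):
  [0] (0,0) acc=35 (h:7 v:5)
  [1] (0,0) acc=42 (h:1 v:7)
  [2] (0,0) acc=42 (h:0 v:0)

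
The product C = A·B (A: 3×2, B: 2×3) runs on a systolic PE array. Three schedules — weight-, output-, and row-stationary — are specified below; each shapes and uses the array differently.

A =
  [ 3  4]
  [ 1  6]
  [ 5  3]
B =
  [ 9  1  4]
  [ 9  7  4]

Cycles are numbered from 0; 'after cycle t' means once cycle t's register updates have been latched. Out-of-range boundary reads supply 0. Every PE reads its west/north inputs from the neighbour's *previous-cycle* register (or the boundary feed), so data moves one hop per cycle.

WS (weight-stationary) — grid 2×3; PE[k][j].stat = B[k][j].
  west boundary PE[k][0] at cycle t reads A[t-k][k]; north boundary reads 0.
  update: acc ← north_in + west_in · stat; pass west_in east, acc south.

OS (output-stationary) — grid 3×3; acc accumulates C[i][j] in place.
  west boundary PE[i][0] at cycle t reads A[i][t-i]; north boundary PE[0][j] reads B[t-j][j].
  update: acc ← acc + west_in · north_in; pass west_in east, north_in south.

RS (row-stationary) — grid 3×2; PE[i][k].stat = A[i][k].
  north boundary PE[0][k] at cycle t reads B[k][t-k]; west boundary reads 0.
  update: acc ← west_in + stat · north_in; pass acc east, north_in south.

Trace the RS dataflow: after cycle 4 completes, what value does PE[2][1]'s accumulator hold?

RS (3×2). Following PE[2][1] plus its west/north inputs:
  [0] (1,1) acc=0 (h:0 v:0)
  [0] (2,0) acc=0 (h:0 v:0)
  [0] (2,1) acc=0 (h:0 v:0)
  [1] (1,1) acc=0 (h:0 v:0)
  [1] (2,0) acc=0 (h:0 v:0)
  [1] (2,1) acc=0 (h:0 v:0)
  [2] (1,1) acc=63 (h:63 v:9)
  [2] (2,0) acc=45 (h:45 v:9)
  [2] (2,1) acc=0 (h:0 v:0)
  [3] (1,1) acc=43 (h:43 v:7)
  [3] (2,0) acc=5 (h:5 v:1)
  [3] (2,1) acc=72 (h:72 v:9)
  [4] (1,1) acc=28 (h:28 v:4)
  [4] (2,0) acc=20 (h:20 v:4)
  [4] (2,1) acc=26 (h:26 v:7)

PE[2][1].acc = 26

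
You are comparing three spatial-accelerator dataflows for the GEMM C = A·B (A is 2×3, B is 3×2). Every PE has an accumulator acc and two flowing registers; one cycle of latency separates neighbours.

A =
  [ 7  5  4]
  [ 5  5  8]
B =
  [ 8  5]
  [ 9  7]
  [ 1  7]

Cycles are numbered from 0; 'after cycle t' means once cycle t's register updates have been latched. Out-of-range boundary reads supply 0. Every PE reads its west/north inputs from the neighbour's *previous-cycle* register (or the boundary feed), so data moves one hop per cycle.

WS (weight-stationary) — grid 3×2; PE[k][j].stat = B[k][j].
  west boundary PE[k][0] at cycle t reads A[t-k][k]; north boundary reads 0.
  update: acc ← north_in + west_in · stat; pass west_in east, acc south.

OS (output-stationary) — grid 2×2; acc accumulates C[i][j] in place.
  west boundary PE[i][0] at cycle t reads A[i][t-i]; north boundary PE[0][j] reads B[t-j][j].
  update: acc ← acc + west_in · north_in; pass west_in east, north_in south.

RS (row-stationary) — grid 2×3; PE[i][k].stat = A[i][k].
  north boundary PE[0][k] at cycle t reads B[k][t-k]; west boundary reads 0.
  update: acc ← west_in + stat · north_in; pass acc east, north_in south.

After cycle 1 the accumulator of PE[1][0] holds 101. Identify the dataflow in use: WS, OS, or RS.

Under WS (3×2), PE[1][0]:
  t=0 PE[1][0]: acc=0 h=0 v=0
  t=1 PE[1][0]: acc=101 h=5 v=101
Under OS (2×2), PE[1][0]:
  t=0 PE[1][0]: acc=0 h=0 v=0
  t=1 PE[1][0]: acc=40 h=5 v=8
Under RS (2×3), PE[1][0]:
  t=0 PE[1][0]: acc=0 h=0 v=0
  t=1 PE[1][0]: acc=40 h=40 v=8

dataflow = WS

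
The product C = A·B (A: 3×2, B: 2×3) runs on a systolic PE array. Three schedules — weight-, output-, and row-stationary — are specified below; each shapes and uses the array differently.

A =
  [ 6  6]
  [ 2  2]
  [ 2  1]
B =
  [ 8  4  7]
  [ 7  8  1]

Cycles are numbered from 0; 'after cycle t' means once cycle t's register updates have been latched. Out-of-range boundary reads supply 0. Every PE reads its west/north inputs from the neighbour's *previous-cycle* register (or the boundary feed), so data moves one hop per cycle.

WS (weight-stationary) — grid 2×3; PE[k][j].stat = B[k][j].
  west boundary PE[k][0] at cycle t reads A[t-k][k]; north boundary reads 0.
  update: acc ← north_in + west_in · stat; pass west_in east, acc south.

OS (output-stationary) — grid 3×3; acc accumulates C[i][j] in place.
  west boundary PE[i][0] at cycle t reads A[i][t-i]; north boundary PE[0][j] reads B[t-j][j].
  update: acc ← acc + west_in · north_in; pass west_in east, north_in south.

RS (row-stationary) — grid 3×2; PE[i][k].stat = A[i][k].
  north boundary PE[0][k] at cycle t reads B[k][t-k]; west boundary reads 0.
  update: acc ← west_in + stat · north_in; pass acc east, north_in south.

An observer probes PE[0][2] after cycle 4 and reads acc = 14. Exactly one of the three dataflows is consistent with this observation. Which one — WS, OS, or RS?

WS (2×3 grid), PE[0][2]:
  t=0 PE[0][2]: acc=0 h=0 v=0
  t=1 PE[0][2]: acc=0 h=0 v=0
  t=2 PE[0][2]: acc=42 h=6 v=42
  t=3 PE[0][2]: acc=14 h=2 v=14
  t=4 PE[0][2]: acc=14 h=2 v=14
OS (3×3 grid), PE[0][2]:
  t=0 PE[0][2]: acc=0 h=0 v=0
  t=1 PE[0][2]: acc=0 h=0 v=0
  t=2 PE[0][2]: acc=42 h=6 v=7
  t=3 PE[0][2]: acc=48 h=6 v=1
  t=4 PE[0][2]: acc=48 h=0 v=0
RS: PE[0][2] is outside its 3×2 grid.

dataflow = WS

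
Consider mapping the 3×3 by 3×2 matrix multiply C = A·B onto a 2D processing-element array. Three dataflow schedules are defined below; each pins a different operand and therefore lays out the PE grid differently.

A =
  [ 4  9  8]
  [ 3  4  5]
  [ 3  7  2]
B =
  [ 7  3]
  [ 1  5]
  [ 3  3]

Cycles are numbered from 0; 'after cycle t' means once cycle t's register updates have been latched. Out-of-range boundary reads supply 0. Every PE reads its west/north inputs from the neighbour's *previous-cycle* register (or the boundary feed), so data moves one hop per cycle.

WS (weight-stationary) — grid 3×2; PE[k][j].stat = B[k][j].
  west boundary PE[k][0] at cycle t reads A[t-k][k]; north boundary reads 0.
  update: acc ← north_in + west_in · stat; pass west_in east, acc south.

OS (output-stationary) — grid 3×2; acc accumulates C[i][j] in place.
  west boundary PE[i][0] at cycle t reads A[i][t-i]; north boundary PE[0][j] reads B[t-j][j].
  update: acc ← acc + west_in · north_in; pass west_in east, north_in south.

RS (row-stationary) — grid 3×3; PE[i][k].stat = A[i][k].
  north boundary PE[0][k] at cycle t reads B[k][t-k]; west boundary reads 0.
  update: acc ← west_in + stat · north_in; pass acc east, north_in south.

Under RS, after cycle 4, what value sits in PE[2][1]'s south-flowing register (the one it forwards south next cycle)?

RS 3×3: PE[2][1] cycle-by-cycle (with neighbour feeds):
  after 0 — PE[1][1] acc=0, pass-E 0, pass-S 0
  after 0 — PE[2][0] acc=0, pass-E 0, pass-S 0
  after 0 — PE[2][1] acc=0, pass-E 0, pass-S 0
  after 1 — PE[1][1] acc=0, pass-E 0, pass-S 0
  after 1 — PE[2][0] acc=0, pass-E 0, pass-S 0
  after 1 — PE[2][1] acc=0, pass-E 0, pass-S 0
  after 2 — PE[1][1] acc=25, pass-E 25, pass-S 1
  after 2 — PE[2][0] acc=21, pass-E 21, pass-S 7
  after 2 — PE[2][1] acc=0, pass-E 0, pass-S 0
  after 3 — PE[1][1] acc=29, pass-E 29, pass-S 5
  after 3 — PE[2][0] acc=9, pass-E 9, pass-S 3
  after 3 — PE[2][1] acc=28, pass-E 28, pass-S 1
  after 4 — PE[1][1] acc=0, pass-E 0, pass-S 0
  after 4 — PE[2][0] acc=0, pass-E 0, pass-S 0
  after 4 — PE[2][1] acc=44, pass-E 44, pass-S 5

register = 5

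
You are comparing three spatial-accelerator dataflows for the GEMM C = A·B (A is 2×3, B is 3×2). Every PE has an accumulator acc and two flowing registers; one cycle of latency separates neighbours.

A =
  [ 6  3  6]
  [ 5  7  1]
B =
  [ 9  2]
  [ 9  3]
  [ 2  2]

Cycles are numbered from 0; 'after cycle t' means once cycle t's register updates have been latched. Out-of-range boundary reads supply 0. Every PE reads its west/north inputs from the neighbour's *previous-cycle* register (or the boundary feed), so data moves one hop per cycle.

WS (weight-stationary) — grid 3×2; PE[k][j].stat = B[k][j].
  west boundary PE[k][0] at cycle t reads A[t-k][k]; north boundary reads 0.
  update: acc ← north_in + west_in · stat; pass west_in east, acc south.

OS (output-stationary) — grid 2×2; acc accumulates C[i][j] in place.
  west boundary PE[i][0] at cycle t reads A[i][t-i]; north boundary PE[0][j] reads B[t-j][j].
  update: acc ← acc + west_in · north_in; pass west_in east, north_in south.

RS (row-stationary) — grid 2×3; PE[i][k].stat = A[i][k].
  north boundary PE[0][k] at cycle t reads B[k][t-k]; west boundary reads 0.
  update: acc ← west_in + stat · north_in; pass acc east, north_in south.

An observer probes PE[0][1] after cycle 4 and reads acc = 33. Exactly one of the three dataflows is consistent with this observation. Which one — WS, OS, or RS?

dataflow = OS

Under WS (3×2), PE[0][1]:
  after 0 — PE[0][1] acc=0, pass-E 0, pass-S 0
  after 1 — PE[0][1] acc=12, pass-E 6, pass-S 12
  after 2 — PE[0][1] acc=10, pass-E 5, pass-S 10
  after 3 — PE[0][1] acc=0, pass-E 0, pass-S 0
  after 4 — PE[0][1] acc=0, pass-E 0, pass-S 0
Under OS (2×2), PE[0][1]:
  after 0 — PE[0][1] acc=0, pass-E 0, pass-S 0
  after 1 — PE[0][1] acc=12, pass-E 6, pass-S 2
  after 2 — PE[0][1] acc=21, pass-E 3, pass-S 3
  after 3 — PE[0][1] acc=33, pass-E 6, pass-S 2
  after 4 — PE[0][1] acc=33, pass-E 0, pass-S 0
Under RS (2×3), PE[0][1]:
  after 0 — PE[0][1] acc=0, pass-E 0, pass-S 0
  after 1 — PE[0][1] acc=81, pass-E 81, pass-S 9
  after 2 — PE[0][1] acc=21, pass-E 21, pass-S 3
  after 3 — PE[0][1] acc=0, pass-E 0, pass-S 0
  after 4 — PE[0][1] acc=0, pass-E 0, pass-S 0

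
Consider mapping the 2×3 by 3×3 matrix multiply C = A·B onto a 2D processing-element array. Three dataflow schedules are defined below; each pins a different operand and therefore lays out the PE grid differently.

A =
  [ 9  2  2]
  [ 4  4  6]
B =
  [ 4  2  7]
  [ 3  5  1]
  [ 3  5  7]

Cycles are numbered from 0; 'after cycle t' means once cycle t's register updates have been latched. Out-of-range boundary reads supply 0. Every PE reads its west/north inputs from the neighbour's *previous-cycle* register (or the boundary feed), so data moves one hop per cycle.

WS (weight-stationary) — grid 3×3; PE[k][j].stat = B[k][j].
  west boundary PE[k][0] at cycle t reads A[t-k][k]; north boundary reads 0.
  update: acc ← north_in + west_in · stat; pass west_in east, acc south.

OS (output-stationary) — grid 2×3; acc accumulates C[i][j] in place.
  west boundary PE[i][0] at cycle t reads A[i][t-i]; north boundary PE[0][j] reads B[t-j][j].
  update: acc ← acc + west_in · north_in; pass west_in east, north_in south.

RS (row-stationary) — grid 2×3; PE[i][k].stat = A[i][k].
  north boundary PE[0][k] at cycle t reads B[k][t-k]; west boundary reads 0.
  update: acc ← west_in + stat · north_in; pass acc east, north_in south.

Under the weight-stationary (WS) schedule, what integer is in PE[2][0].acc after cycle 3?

PE[2][0].acc = 46

Tracing WS — 3×3 array, target PE[2][0]:
  cycle 0: PE[1][0] → acc 0, east 0, south 0
  cycle 0: PE[2][0] → acc 0, east 0, south 0
  cycle 1: PE[1][0] → acc 42, east 2, south 42
  cycle 1: PE[2][0] → acc 0, east 0, south 0
  cycle 2: PE[1][0] → acc 28, east 4, south 28
  cycle 2: PE[2][0] → acc 48, east 2, south 48
  cycle 3: PE[1][0] → acc 0, east 0, south 0
  cycle 3: PE[2][0] → acc 46, east 6, south 46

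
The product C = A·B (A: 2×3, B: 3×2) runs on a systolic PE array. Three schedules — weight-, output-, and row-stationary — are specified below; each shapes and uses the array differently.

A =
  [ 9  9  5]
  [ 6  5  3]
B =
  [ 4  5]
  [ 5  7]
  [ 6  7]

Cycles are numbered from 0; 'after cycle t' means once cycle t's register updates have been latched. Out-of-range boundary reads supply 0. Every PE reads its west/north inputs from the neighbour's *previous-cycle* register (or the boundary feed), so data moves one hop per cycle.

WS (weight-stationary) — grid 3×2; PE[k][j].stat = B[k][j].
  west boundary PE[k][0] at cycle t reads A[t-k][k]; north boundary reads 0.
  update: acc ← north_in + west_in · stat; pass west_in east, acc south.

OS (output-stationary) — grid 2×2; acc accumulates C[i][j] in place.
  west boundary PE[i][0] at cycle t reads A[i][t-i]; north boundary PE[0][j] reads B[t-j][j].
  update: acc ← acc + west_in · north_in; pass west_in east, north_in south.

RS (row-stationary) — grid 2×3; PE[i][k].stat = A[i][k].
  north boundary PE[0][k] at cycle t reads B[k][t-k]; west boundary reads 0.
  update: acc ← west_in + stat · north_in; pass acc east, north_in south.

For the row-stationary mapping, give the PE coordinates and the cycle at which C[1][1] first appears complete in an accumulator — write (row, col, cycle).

RS — PE[1][2] is where C[1][1] collects:
  0: (1,2).acc=0  regs=<0,0>
  1: (1,2).acc=0  regs=<0,0>
  2: (1,2).acc=0  regs=<0,0>
  3: (1,2).acc=67  regs=<67,6>
  4: (1,2).acc=86  regs=<86,7>

(row, col, cycle) = (1, 2, 4)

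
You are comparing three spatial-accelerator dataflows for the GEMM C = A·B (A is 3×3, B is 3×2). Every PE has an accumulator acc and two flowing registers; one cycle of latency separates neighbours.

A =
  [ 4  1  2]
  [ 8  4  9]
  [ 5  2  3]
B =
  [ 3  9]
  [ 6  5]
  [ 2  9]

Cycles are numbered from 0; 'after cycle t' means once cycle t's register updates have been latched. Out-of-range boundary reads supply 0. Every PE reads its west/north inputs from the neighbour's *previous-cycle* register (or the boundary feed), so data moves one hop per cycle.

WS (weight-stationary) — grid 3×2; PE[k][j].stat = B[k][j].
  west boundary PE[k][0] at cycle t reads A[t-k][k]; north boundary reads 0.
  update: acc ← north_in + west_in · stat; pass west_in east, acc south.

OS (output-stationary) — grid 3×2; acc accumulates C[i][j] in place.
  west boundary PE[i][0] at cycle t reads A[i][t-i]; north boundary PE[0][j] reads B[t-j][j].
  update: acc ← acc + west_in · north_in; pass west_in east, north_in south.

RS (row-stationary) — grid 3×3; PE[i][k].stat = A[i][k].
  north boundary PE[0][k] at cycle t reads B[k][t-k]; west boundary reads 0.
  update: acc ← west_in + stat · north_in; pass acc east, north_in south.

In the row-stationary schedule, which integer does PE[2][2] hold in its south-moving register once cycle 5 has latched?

register = 9

RS (3×3). Following PE[2][2] plus its west/north inputs:
  cycle 0: PE[1][2] → acc 0, east 0, south 0
  cycle 0: PE[2][1] → acc 0, east 0, south 0
  cycle 0: PE[2][2] → acc 0, east 0, south 0
  cycle 1: PE[1][2] → acc 0, east 0, south 0
  cycle 1: PE[2][1] → acc 0, east 0, south 0
  cycle 1: PE[2][2] → acc 0, east 0, south 0
  cycle 2: PE[1][2] → acc 0, east 0, south 0
  cycle 2: PE[2][1] → acc 0, east 0, south 0
  cycle 2: PE[2][2] → acc 0, east 0, south 0
  cycle 3: PE[1][2] → acc 66, east 66, south 2
  cycle 3: PE[2][1] → acc 27, east 27, south 6
  cycle 3: PE[2][2] → acc 0, east 0, south 0
  cycle 4: PE[1][2] → acc 173, east 173, south 9
  cycle 4: PE[2][1] → acc 55, east 55, south 5
  cycle 4: PE[2][2] → acc 33, east 33, south 2
  cycle 5: PE[1][2] → acc 0, east 0, south 0
  cycle 5: PE[2][1] → acc 0, east 0, south 0
  cycle 5: PE[2][2] → acc 82, east 82, south 9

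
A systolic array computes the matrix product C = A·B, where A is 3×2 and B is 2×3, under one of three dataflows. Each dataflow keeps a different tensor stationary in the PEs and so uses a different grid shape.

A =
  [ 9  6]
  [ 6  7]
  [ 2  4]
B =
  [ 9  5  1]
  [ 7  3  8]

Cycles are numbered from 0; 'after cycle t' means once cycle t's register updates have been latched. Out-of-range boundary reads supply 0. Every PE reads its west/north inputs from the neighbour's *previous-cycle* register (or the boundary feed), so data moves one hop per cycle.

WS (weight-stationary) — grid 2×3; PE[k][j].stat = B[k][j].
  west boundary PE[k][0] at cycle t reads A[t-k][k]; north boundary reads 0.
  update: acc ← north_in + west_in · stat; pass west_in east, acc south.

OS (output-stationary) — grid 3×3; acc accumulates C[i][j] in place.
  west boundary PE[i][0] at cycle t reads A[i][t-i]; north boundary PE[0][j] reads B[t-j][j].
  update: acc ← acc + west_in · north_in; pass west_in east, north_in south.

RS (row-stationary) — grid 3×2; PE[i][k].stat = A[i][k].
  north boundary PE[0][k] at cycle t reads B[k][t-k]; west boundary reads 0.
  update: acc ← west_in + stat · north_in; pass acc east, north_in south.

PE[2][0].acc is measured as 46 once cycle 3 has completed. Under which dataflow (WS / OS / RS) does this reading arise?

— WS: 2×3 array has no PE[2][0].
— OS: 3×3; PE[2][0] trace:
  @0  [2,0]  acc 0  |  →0  ↓0
  @1  [2,0]  acc 0  |  →0  ↓0
  @2  [2,0]  acc 18  |  →2  ↓9
  @3  [2,0]  acc 46  |  →4  ↓7
— RS: 3×2; PE[2][0] trace:
  @0  [2,0]  acc 0  |  →0  ↓0
  @1  [2,0]  acc 0  |  →0  ↓0
  @2  [2,0]  acc 18  |  →18  ↓9
  @3  [2,0]  acc 10  |  →10  ↓5

dataflow = OS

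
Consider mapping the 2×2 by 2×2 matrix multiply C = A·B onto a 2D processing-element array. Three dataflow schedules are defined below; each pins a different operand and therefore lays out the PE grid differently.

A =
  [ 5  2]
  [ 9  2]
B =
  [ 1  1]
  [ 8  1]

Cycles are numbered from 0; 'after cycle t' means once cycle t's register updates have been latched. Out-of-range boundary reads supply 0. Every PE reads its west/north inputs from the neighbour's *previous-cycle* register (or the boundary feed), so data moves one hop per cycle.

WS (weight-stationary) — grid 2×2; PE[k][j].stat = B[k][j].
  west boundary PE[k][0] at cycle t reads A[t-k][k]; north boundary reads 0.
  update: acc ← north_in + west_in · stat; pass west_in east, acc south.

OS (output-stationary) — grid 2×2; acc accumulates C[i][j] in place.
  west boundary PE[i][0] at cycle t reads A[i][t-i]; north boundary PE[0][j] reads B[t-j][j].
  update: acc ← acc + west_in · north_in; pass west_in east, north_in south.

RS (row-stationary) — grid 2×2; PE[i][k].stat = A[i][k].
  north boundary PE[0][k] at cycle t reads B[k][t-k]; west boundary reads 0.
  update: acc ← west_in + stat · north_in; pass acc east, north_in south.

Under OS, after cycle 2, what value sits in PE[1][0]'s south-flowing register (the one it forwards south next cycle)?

register = 8

Tracing OS — 2×2 array, target PE[1][0]:
  [0] (0,0) acc=5 (h:5 v:1)
  [0] (1,0) acc=0 (h:0 v:0)
  [1] (0,0) acc=21 (h:2 v:8)
  [1] (1,0) acc=9 (h:9 v:1)
  [2] (0,0) acc=21 (h:0 v:0)
  [2] (1,0) acc=25 (h:2 v:8)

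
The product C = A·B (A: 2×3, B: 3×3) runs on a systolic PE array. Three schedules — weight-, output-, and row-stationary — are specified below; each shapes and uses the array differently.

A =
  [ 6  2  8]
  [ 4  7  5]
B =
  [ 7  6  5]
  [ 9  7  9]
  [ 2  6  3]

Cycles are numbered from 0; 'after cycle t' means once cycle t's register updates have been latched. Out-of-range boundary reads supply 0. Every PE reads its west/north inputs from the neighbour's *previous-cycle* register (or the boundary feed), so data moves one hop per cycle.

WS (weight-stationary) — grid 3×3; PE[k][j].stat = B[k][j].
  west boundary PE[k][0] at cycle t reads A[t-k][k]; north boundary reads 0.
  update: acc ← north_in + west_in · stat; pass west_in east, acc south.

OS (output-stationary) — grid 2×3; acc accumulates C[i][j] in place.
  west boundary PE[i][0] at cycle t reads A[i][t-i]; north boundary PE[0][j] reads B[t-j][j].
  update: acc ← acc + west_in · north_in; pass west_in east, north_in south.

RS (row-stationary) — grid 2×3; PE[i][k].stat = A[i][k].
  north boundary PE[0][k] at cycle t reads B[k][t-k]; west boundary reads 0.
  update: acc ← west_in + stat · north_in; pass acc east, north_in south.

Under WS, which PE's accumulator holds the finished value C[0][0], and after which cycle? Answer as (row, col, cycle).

(row, col, cycle) = (2, 0, 2)

Under WS, C[0][0] lands at PE[2][0]:
  @0  [2,0]  acc 0  |  →0  ↓0
  @1  [2,0]  acc 0  |  →0  ↓0
  @2  [2,0]  acc 76  |  →8  ↓76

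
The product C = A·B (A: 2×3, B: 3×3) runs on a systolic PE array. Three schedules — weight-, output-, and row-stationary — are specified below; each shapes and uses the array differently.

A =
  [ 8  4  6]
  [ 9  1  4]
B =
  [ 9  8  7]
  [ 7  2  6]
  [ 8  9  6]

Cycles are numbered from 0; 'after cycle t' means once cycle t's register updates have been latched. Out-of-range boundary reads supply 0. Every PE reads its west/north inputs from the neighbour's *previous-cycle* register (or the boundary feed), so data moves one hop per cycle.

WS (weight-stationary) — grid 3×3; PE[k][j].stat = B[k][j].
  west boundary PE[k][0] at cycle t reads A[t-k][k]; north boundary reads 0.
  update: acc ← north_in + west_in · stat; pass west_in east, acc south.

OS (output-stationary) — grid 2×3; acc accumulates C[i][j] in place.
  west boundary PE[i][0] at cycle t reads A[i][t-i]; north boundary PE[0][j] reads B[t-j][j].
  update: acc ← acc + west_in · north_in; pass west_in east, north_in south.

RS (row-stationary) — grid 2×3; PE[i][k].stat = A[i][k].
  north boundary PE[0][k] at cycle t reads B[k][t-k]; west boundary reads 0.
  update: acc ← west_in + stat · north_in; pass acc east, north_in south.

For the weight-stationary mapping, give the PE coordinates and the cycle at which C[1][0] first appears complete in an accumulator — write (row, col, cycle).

(row, col, cycle) = (2, 0, 3)

WS — PE[2][0] is where C[1][0] collects:
  [0] (2,0) acc=0 (h:0 v:0)
  [1] (2,0) acc=0 (h:0 v:0)
  [2] (2,0) acc=148 (h:6 v:148)
  [3] (2,0) acc=120 (h:4 v:120)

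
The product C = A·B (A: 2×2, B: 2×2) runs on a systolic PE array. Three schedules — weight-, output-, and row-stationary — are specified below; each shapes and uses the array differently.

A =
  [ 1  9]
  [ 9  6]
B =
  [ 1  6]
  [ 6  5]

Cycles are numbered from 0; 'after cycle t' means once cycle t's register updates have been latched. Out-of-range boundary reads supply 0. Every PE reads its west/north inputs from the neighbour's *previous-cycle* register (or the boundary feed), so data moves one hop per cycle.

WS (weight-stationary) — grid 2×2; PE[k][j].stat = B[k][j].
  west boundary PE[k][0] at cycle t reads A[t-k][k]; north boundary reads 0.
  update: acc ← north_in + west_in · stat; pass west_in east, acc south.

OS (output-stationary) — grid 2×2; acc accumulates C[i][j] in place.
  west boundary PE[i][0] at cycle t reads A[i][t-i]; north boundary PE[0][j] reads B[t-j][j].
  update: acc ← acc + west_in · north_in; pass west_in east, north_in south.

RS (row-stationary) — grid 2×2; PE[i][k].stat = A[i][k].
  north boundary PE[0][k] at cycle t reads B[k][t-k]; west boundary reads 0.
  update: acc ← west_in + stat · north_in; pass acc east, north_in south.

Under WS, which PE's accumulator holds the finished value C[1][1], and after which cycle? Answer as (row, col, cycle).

WS — PE[1][1] is where C[1][1] collects:
  0: (1,1).acc=0  regs=<0,0>
  1: (1,1).acc=0  regs=<0,0>
  2: (1,1).acc=51  regs=<9,51>
  3: (1,1).acc=84  regs=<6,84>

(row, col, cycle) = (1, 1, 3)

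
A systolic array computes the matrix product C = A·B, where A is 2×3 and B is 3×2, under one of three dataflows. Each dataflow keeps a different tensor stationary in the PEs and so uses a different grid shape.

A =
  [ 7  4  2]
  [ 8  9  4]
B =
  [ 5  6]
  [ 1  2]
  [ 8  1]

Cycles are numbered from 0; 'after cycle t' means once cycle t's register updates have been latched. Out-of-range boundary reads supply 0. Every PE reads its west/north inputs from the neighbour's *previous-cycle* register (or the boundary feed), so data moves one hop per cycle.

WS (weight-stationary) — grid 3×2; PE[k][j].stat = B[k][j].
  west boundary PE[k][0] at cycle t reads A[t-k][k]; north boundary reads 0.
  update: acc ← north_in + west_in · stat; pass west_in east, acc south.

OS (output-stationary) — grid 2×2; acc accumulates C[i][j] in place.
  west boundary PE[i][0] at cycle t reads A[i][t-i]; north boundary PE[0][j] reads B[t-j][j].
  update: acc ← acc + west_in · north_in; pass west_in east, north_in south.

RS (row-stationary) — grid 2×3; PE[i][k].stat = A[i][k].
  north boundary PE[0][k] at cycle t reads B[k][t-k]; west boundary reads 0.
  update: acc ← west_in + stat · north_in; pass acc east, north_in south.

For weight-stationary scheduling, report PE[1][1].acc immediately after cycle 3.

WS (3×2). Following PE[1][1] plus its west/north inputs:
  step 0 · PE0,1: acc=0; fwd→0 fwd↓0
  step 0 · PE1,0: acc=0; fwd→0 fwd↓0
  step 0 · PE1,1: acc=0; fwd→0 fwd↓0
  step 1 · PE0,1: acc=42; fwd→7 fwd↓42
  step 1 · PE1,0: acc=39; fwd→4 fwd↓39
  step 1 · PE1,1: acc=0; fwd→0 fwd↓0
  step 2 · PE0,1: acc=48; fwd→8 fwd↓48
  step 2 · PE1,0: acc=49; fwd→9 fwd↓49
  step 2 · PE1,1: acc=50; fwd→4 fwd↓50
  step 3 · PE0,1: acc=0; fwd→0 fwd↓0
  step 3 · PE1,0: acc=0; fwd→0 fwd↓0
  step 3 · PE1,1: acc=66; fwd→9 fwd↓66

PE[1][1].acc = 66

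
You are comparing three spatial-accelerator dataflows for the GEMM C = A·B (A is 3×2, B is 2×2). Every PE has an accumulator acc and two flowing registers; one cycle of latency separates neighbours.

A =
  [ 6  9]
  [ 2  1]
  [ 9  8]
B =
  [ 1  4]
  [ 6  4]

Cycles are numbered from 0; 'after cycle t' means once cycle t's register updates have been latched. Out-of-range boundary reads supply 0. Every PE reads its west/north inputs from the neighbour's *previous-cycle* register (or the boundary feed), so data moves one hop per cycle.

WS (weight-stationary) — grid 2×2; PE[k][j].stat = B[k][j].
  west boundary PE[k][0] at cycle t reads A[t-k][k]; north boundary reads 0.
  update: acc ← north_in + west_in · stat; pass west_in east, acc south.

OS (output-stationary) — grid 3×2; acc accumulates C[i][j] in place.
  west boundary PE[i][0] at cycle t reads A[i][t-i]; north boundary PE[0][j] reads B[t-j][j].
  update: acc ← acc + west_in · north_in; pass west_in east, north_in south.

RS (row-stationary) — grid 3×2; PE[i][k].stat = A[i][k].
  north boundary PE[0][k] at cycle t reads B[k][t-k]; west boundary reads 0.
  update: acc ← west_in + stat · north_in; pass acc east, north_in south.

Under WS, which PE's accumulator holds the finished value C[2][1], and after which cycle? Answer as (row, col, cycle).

WS: C[2][1] accumulates in PE[1][1]:
  cycle 0: PE[1][1] → acc 0, east 0, south 0
  cycle 1: PE[1][1] → acc 0, east 0, south 0
  cycle 2: PE[1][1] → acc 60, east 9, south 60
  cycle 3: PE[1][1] → acc 12, east 1, south 12
  cycle 4: PE[1][1] → acc 68, east 8, south 68

(row, col, cycle) = (1, 1, 4)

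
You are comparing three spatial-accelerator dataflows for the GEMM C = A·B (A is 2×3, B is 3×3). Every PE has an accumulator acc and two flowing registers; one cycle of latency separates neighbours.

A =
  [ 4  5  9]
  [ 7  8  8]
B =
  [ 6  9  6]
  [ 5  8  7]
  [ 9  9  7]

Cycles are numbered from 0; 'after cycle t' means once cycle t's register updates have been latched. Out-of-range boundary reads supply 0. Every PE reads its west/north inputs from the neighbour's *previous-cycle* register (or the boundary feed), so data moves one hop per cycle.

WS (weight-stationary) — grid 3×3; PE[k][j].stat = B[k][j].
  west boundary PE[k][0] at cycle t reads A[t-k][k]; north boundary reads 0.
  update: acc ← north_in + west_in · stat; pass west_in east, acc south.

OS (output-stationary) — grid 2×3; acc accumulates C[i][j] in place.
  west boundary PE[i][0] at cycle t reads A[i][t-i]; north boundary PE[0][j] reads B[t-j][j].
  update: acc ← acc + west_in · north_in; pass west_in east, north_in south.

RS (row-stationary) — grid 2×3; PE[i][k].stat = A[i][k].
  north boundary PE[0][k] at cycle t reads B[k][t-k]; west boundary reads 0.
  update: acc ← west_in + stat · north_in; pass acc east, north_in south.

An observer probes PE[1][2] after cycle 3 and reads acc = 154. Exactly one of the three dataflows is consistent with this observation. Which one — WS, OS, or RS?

dataflow = RS

WS [3×3] PE[1][2] across cycles:
  @0  [1,2]  acc 0  |  →0  ↓0
  @1  [1,2]  acc 0  |  →0  ↓0
  @2  [1,2]  acc 0  |  →0  ↓0
  @3  [1,2]  acc 59  |  →5  ↓59
OS [2×3] PE[1][2] across cycles:
  @0  [1,2]  acc 0  |  →0  ↓0
  @1  [1,2]  acc 0  |  →0  ↓0
  @2  [1,2]  acc 0  |  →0  ↓0
  @3  [1,2]  acc 42  |  →7  ↓6
RS [2×3] PE[1][2] across cycles:
  @0  [1,2]  acc 0  |  →0  ↓0
  @1  [1,2]  acc 0  |  →0  ↓0
  @2  [1,2]  acc 0  |  →0  ↓0
  @3  [1,2]  acc 154  |  →154  ↓9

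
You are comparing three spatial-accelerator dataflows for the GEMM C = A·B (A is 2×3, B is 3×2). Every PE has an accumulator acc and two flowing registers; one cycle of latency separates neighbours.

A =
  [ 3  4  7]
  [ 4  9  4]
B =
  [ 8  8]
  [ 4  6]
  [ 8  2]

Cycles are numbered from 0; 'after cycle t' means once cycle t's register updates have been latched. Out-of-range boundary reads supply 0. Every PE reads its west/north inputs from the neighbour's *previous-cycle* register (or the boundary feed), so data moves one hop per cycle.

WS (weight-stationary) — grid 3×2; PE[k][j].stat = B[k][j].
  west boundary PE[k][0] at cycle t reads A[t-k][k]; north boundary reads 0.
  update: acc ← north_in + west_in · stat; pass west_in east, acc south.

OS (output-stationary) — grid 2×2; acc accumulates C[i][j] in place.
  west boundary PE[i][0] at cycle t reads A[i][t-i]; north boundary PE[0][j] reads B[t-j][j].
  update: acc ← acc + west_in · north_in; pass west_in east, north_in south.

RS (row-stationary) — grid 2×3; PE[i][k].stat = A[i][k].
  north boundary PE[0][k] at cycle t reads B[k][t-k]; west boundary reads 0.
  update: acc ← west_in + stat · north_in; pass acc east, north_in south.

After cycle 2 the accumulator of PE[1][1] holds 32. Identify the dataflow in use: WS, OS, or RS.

dataflow = OS

WS (3×2 grid), PE[1][1]:
  [0] (1,1) acc=0 (h:0 v:0)
  [1] (1,1) acc=0 (h:0 v:0)
  [2] (1,1) acc=48 (h:4 v:48)
OS (2×2 grid), PE[1][1]:
  [0] (1,1) acc=0 (h:0 v:0)
  [1] (1,1) acc=0 (h:0 v:0)
  [2] (1,1) acc=32 (h:4 v:8)
RS (2×3 grid), PE[1][1]:
  [0] (1,1) acc=0 (h:0 v:0)
  [1] (1,1) acc=0 (h:0 v:0)
  [2] (1,1) acc=68 (h:68 v:4)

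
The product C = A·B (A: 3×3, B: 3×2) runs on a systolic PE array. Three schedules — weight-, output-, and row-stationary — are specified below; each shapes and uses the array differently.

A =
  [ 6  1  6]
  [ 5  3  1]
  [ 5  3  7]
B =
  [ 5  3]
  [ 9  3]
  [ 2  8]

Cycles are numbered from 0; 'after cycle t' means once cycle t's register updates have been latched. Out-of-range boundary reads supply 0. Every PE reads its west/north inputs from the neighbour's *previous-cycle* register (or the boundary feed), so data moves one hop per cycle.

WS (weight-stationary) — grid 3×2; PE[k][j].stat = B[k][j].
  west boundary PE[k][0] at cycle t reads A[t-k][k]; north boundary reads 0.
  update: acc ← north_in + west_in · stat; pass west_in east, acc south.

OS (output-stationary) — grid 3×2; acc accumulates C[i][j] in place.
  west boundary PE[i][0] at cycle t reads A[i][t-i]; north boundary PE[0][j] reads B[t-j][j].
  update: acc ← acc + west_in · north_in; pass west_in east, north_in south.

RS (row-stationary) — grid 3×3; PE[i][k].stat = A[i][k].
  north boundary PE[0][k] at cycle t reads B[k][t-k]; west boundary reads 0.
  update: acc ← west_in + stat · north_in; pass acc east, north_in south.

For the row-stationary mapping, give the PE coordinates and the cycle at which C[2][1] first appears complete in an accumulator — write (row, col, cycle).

RS: C[2][1] accumulates in PE[2][2]:
  0: (2,2).acc=0  regs=<0,0>
  1: (2,2).acc=0  regs=<0,0>
  2: (2,2).acc=0  regs=<0,0>
  3: (2,2).acc=0  regs=<0,0>
  4: (2,2).acc=66  regs=<66,2>
  5: (2,2).acc=80  regs=<80,8>

(row, col, cycle) = (2, 2, 5)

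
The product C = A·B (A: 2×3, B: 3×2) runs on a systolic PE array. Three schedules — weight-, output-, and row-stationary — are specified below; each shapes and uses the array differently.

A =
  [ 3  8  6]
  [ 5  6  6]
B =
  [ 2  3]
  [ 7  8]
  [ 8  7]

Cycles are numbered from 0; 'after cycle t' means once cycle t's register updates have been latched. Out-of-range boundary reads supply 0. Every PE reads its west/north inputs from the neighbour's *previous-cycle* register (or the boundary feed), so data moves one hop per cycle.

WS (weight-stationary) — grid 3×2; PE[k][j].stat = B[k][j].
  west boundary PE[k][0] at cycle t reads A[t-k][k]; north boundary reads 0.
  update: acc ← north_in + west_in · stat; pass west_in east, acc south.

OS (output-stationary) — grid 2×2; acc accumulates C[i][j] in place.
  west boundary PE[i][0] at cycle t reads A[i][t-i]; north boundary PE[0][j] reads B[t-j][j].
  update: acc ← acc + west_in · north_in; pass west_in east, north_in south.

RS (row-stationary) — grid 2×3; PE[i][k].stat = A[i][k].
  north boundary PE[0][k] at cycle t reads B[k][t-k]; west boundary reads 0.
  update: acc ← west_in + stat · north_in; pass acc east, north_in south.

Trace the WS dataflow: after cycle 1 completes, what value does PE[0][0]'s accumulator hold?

WS on a 3×2 grid — tracing PE[0][0] and its feeders:
  0: (0,0).acc=6  regs=<3,6>
  1: (0,0).acc=10  regs=<5,10>

PE[0][0].acc = 10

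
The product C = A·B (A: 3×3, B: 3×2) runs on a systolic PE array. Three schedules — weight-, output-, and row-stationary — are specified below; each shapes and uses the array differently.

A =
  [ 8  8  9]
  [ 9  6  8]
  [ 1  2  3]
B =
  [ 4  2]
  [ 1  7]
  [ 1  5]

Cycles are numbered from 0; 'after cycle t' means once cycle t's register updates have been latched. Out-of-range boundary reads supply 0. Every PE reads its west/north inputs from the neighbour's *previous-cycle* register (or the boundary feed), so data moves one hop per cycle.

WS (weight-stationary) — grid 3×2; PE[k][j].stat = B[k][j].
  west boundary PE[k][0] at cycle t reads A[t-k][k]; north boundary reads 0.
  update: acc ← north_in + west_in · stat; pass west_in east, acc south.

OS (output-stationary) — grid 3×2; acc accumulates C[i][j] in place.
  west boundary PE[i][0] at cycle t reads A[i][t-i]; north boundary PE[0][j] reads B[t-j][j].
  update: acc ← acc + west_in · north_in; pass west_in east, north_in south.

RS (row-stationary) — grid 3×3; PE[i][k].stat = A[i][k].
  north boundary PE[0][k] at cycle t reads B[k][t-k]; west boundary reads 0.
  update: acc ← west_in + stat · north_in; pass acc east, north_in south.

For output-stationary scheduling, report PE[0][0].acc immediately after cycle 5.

PE[0][0].acc = 49

OS 3×2: PE[0][0] cycle-by-cycle (with neighbour feeds):
  @0  [0,0]  acc 32  |  →8  ↓4
  @1  [0,0]  acc 40  |  →8  ↓1
  @2  [0,0]  acc 49  |  →9  ↓1
  @3  [0,0]  acc 49  |  →0  ↓0
  @4  [0,0]  acc 49  |  →0  ↓0
  @5  [0,0]  acc 49  |  →0  ↓0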